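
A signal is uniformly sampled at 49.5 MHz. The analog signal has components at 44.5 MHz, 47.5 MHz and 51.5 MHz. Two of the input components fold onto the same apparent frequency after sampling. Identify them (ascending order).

47.5 MHz, 51.5 MHz

fs/2 = 24.75 MHz.
44.5 MHz > fs/2 = 24.75 MHz, folds to fs − 44.5 MHz = 5 MHz.
47.5 MHz > fs/2 = 24.75 MHz, folds to fs − 47.5 MHz = 2 MHz.
51.5 MHz mod fs = 2 MHz.
2 MHz ≤ fs/2 = 24.75 MHz, appears at 2 MHz.
47.5 MHz and 51.5 MHz both map to 2 MHz.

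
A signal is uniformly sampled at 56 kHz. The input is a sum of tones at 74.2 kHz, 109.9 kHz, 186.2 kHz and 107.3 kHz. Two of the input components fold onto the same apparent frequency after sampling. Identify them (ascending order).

74.2 kHz, 186.2 kHz

fs/2 = 28 kHz.
74.2 kHz mod fs = 18.2 kHz.
18.2 kHz ≤ fs/2 = 28 kHz, appears at 18.2 kHz.
109.9 kHz mod fs = 53.9 kHz.
53.9 kHz > fs/2 = 28 kHz, folds to fs − 53.9 kHz = 2.1 kHz.
186.2 kHz mod fs = 18.2 kHz.
18.2 kHz ≤ fs/2 = 28 kHz, appears at 18.2 kHz.
107.3 kHz mod fs = 51.3 kHz.
51.3 kHz > fs/2 = 28 kHz, folds to fs − 51.3 kHz = 4.7 kHz.
74.2 kHz and 186.2 kHz both map to 18.2 kHz.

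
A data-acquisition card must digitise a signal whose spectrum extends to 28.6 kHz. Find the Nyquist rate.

57.2 kHz

Nyquist rate = 2 × 28.6 kHz = 57.2 kHz.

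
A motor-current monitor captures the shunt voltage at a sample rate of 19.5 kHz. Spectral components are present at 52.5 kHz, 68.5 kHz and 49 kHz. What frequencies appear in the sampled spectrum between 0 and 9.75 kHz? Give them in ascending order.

fs/2 = 9.75 kHz.
52.5 kHz mod fs = 13.5 kHz.
13.5 kHz > fs/2 = 9.75 kHz, folds to fs − 13.5 kHz = 6 kHz.
68.5 kHz mod fs = 10 kHz.
10 kHz > fs/2 = 9.75 kHz, folds to fs − 10 kHz = 9.5 kHz.
49 kHz mod fs = 10 kHz.
10 kHz > fs/2 = 9.75 kHz, folds to fs − 10 kHz = 9.5 kHz.
Distinct values: {6 kHz, 9.5 kHz}.

6 kHz, 9.5 kHz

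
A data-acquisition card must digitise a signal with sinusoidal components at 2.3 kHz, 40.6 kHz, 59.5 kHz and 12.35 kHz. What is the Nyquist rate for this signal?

119 kHz

Highest-frequency component: 59.5 kHz.
Nyquist rate = 2 × 59.5 kHz = 119 kHz.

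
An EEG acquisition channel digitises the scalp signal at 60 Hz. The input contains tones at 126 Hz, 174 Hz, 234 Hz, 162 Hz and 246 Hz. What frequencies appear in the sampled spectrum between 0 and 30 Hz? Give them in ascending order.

6 Hz, 18 Hz

fs/2 = 30 Hz.
126 Hz mod fs = 6 Hz.
6 Hz ≤ fs/2 = 30 Hz, appears at 6 Hz.
174 Hz mod fs = 54 Hz.
54 Hz > fs/2 = 30 Hz, folds to fs − 54 Hz = 6 Hz.
234 Hz mod fs = 54 Hz.
54 Hz > fs/2 = 30 Hz, folds to fs − 54 Hz = 6 Hz.
162 Hz mod fs = 42 Hz.
42 Hz > fs/2 = 30 Hz, folds to fs − 42 Hz = 18 Hz.
246 Hz mod fs = 6 Hz.
6 Hz ≤ fs/2 = 30 Hz, appears at 6 Hz.
Distinct values: {6 Hz, 18 Hz}.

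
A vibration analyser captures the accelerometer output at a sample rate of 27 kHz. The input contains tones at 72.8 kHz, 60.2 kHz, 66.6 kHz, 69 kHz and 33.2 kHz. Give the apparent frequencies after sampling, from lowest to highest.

fs/2 = 13.5 kHz.
72.8 kHz mod fs = 18.8 kHz.
18.8 kHz > fs/2 = 13.5 kHz, folds to fs − 18.8 kHz = 8.2 kHz.
60.2 kHz mod fs = 6.2 kHz.
6.2 kHz ≤ fs/2 = 13.5 kHz, appears at 6.2 kHz.
66.6 kHz mod fs = 12.6 kHz.
12.6 kHz ≤ fs/2 = 13.5 kHz, appears at 12.6 kHz.
69 kHz mod fs = 15 kHz.
15 kHz > fs/2 = 13.5 kHz, folds to fs − 15 kHz = 12 kHz.
33.2 kHz mod fs = 6.2 kHz.
6.2 kHz ≤ fs/2 = 13.5 kHz, appears at 6.2 kHz.
Distinct values: {6.2 kHz, 8.2 kHz, 12 kHz, 12.6 kHz}.

6.2 kHz, 8.2 kHz, 12 kHz, 12.6 kHz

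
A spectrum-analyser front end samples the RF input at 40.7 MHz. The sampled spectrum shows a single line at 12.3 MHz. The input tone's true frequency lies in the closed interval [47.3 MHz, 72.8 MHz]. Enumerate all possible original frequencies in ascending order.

53 MHz, 69.1 MHz

Frequencies that alias to 12.3 MHz are k·fs ± 12.3 MHz for integer k ≥ 0.
k=0: 12.3 MHz.
k=1: 28.4 MHz, 53 MHz.
k=2: 69.1 MHz, 93.7 MHz.
k=3: 109.8 MHz, 134.4 MHz.
Within [47.3 MHz, 72.8 MHz]: 53 MHz, 69.1 MHz.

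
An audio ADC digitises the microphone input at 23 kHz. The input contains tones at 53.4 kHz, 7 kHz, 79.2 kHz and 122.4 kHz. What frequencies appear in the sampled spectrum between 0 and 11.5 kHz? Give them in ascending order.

fs/2 = 11.5 kHz.
53.4 kHz mod fs = 7.4 kHz.
7.4 kHz ≤ fs/2 = 11.5 kHz, appears at 7.4 kHz.
7 kHz ≤ fs/2 = 11.5 kHz, passes unchanged.
79.2 kHz mod fs = 10.2 kHz.
10.2 kHz ≤ fs/2 = 11.5 kHz, appears at 10.2 kHz.
122.4 kHz mod fs = 7.4 kHz.
7.4 kHz ≤ fs/2 = 11.5 kHz, appears at 7.4 kHz.
Distinct values: {7 kHz, 7.4 kHz, 10.2 kHz}.

7 kHz, 7.4 kHz, 10.2 kHz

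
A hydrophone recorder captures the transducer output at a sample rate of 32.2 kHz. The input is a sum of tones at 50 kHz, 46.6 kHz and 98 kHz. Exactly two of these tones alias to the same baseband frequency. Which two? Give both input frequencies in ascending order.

46.6 kHz, 50 kHz

fs/2 = 16.1 kHz.
50 kHz mod fs = 17.8 kHz.
17.8 kHz > fs/2 = 16.1 kHz, folds to fs − 17.8 kHz = 14.4 kHz.
46.6 kHz mod fs = 14.4 kHz.
14.4 kHz ≤ fs/2 = 16.1 kHz, appears at 14.4 kHz.
98 kHz mod fs = 1.4 kHz.
1.4 kHz ≤ fs/2 = 16.1 kHz, appears at 1.4 kHz.
46.6 kHz and 50 kHz both map to 14.4 kHz.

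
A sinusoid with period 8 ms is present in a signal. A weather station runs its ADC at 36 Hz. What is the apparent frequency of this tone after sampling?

T = 8 ms → f = 1/T = 125 Hz.
125 Hz mod fs = 17 Hz.
17 Hz ≤ fs/2 = 18 Hz, appears at 17 Hz.

17 Hz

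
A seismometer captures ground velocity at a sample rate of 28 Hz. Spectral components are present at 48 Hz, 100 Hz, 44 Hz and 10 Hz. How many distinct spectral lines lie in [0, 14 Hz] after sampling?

3

fs/2 = 14 Hz.
48 Hz mod fs = 20 Hz.
20 Hz > fs/2 = 14 Hz, folds to fs − 20 Hz = 8 Hz.
100 Hz mod fs = 16 Hz.
16 Hz > fs/2 = 14 Hz, folds to fs − 16 Hz = 12 Hz.
44 Hz mod fs = 16 Hz.
16 Hz > fs/2 = 14 Hz, folds to fs − 16 Hz = 12 Hz.
10 Hz ≤ fs/2 = 14 Hz, passes unchanged.
Distinct values: {8 Hz, 10 Hz, 12 Hz} → 3.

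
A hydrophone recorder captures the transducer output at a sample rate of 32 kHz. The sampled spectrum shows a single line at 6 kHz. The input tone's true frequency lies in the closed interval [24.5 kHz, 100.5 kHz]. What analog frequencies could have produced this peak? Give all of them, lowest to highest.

26 kHz, 38 kHz, 58 kHz, 70 kHz, 90 kHz

Frequencies that alias to 6 kHz are k·fs ± 6 kHz for integer k ≥ 0.
k=0: 6 kHz.
k=1: 26 kHz, 38 kHz.
k=2: 58 kHz, 70 kHz.
k=3: 90 kHz, 102 kHz.
k=4: 122 kHz, 134 kHz.
Within [24.5 kHz, 100.5 kHz]: 26 kHz, 38 kHz, 58 kHz, 70 kHz, 90 kHz.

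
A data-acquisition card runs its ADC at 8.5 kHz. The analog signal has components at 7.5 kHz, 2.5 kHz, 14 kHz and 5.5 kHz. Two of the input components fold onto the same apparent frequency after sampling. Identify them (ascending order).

fs/2 = 4.25 kHz.
7.5 kHz > fs/2 = 4.25 kHz, folds to fs − 7.5 kHz = 1 kHz.
2.5 kHz ≤ fs/2 = 4.25 kHz, passes unchanged.
14 kHz mod fs = 5.5 kHz.
5.5 kHz > fs/2 = 4.25 kHz, folds to fs − 5.5 kHz = 3 kHz.
5.5 kHz > fs/2 = 4.25 kHz, folds to fs − 5.5 kHz = 3 kHz.
5.5 kHz and 14 kHz both map to 3 kHz.

5.5 kHz, 14 kHz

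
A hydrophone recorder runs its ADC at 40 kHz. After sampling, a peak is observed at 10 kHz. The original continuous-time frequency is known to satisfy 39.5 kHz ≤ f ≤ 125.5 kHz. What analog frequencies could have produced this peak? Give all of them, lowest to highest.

Frequencies that alias to 10 kHz are k·fs ± 10 kHz for integer k ≥ 0.
k=0: 10 kHz.
k=1: 30 kHz, 50 kHz.
k=2: 70 kHz, 90 kHz.
k=3: 110 kHz, 130 kHz.
k=4: 150 kHz, 170 kHz.
Within [39.5 kHz, 125.5 kHz]: 50 kHz, 70 kHz, 90 kHz, 110 kHz.

50 kHz, 70 kHz, 90 kHz, 110 kHz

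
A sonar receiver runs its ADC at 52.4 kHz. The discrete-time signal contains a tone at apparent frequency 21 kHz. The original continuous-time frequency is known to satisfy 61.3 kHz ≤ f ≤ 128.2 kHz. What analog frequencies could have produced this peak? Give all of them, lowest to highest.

73.4 kHz, 83.8 kHz, 125.8 kHz

Frequencies that alias to 21 kHz are k·fs ± 21 kHz for integer k ≥ 0.
k=0: 21 kHz.
k=1: 31.4 kHz, 73.4 kHz.
k=2: 83.8 kHz, 125.8 kHz.
k=3: 136.2 kHz, 178.2 kHz.
Within [61.3 kHz, 128.2 kHz]: 73.4 kHz, 83.8 kHz, 125.8 kHz.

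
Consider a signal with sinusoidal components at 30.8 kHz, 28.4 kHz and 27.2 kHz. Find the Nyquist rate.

Highest-frequency component: 30.8 kHz.
Nyquist rate = 2 × 30.8 kHz = 61.6 kHz.

61.6 kHz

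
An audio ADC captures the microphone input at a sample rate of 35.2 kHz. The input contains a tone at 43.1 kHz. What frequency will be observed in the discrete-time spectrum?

7.9 kHz

43.1 kHz mod fs = 7.9 kHz.
7.9 kHz ≤ fs/2 = 17.6 kHz, appears at 7.9 kHz.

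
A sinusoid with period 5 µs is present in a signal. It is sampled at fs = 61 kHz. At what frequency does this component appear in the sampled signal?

T = 5 µs → f = 1/T = 200 kHz.
200 kHz mod fs = 17 kHz.
17 kHz ≤ fs/2 = 30.5 kHz, appears at 17 kHz.

17 kHz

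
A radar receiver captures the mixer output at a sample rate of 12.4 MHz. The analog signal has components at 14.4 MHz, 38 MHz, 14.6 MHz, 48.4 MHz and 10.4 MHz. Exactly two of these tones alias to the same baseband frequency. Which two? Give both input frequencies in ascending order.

fs/2 = 6.2 MHz.
14.4 MHz mod fs = 2 MHz.
2 MHz ≤ fs/2 = 6.2 MHz, appears at 2 MHz.
38 MHz mod fs = 0.8 MHz.
0.8 MHz ≤ fs/2 = 6.2 MHz, appears at 0.8 MHz.
14.6 MHz mod fs = 2.2 MHz.
2.2 MHz ≤ fs/2 = 6.2 MHz, appears at 2.2 MHz.
48.4 MHz mod fs = 11.2 MHz.
11.2 MHz > fs/2 = 6.2 MHz, folds to fs − 11.2 MHz = 1.2 MHz.
10.4 MHz > fs/2 = 6.2 MHz, folds to fs − 10.4 MHz = 2 MHz.
10.4 MHz and 14.4 MHz both map to 2 MHz.

10.4 MHz, 14.4 MHz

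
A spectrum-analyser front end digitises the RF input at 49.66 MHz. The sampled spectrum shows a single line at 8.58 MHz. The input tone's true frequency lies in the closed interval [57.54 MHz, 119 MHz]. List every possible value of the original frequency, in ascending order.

Frequencies that alias to 8.58 MHz are k·fs ± 8.58 MHz for integer k ≥ 0.
k=0: 8.58 MHz.
k=1: 41.08 MHz, 58.24 MHz.
k=2: 90.74 MHz, 107.9 MHz.
k=3: 140.4 MHz, 157.56 MHz.
Within [57.54 MHz, 119 MHz]: 58.24 MHz, 90.74 MHz, 107.9 MHz.

58.24 MHz, 90.74 MHz, 107.9 MHz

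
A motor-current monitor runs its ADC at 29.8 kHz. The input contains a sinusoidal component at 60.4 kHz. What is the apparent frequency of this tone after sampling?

0.8 kHz

60.4 kHz mod fs = 0.8 kHz.
0.8 kHz ≤ fs/2 = 14.9 kHz, appears at 0.8 kHz.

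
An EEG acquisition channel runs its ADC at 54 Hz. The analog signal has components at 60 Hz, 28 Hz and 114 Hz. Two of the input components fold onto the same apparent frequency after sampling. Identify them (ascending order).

fs/2 = 27 Hz.
60 Hz mod fs = 6 Hz.
6 Hz ≤ fs/2 = 27 Hz, appears at 6 Hz.
28 Hz > fs/2 = 27 Hz, folds to fs − 28 Hz = 26 Hz.
114 Hz mod fs = 6 Hz.
6 Hz ≤ fs/2 = 27 Hz, appears at 6 Hz.
60 Hz and 114 Hz both map to 6 Hz.

60 Hz, 114 Hz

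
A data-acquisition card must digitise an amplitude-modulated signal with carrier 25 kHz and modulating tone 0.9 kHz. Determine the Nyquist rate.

AM sidebands sit at fc ± fm = 24.1 kHz and 25.9 kHz.
Highest-frequency component: 25.9 kHz.
Nyquist rate = 2 × 25.9 kHz = 51.8 kHz.

51.8 kHz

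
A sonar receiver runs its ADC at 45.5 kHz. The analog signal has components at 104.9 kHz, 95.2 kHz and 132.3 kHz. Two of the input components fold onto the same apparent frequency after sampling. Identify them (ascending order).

fs/2 = 22.75 kHz.
104.9 kHz mod fs = 13.9 kHz.
13.9 kHz ≤ fs/2 = 22.75 kHz, appears at 13.9 kHz.
95.2 kHz mod fs = 4.2 kHz.
4.2 kHz ≤ fs/2 = 22.75 kHz, appears at 4.2 kHz.
132.3 kHz mod fs = 41.3 kHz.
41.3 kHz > fs/2 = 22.75 kHz, folds to fs − 41.3 kHz = 4.2 kHz.
95.2 kHz and 132.3 kHz both map to 4.2 kHz.

95.2 kHz, 132.3 kHz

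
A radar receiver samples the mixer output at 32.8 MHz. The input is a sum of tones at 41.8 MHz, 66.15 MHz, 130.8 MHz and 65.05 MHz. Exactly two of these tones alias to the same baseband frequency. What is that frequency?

0.55 MHz

fs/2 = 16.4 MHz.
41.8 MHz mod fs = 9 MHz.
9 MHz ≤ fs/2 = 16.4 MHz, appears at 9 MHz.
66.15 MHz mod fs = 0.55 MHz.
0.55 MHz ≤ fs/2 = 16.4 MHz, appears at 0.55 MHz.
130.8 MHz mod fs = 32.4 MHz.
32.4 MHz > fs/2 = 16.4 MHz, folds to fs − 32.4 MHz = 0.4 MHz.
65.05 MHz mod fs = 32.25 MHz.
32.25 MHz > fs/2 = 16.4 MHz, folds to fs − 32.25 MHz = 0.55 MHz.
65.05 MHz and 66.15 MHz both map to 0.55 MHz.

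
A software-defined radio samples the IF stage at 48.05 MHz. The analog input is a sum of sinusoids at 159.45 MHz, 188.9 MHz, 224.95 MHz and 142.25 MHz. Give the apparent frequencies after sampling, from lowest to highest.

fs/2 = 24.025 MHz.
159.45 MHz mod fs = 15.3 MHz.
15.3 MHz ≤ fs/2 = 24.025 MHz, appears at 15.3 MHz.
188.9 MHz mod fs = 44.75 MHz.
44.75 MHz > fs/2 = 24.025 MHz, folds to fs − 44.75 MHz = 3.3 MHz.
224.95 MHz mod fs = 32.75 MHz.
32.75 MHz > fs/2 = 24.025 MHz, folds to fs − 32.75 MHz = 15.3 MHz.
142.25 MHz mod fs = 46.15 MHz.
46.15 MHz > fs/2 = 24.025 MHz, folds to fs − 46.15 MHz = 1.9 MHz.
Distinct values: {1.9 MHz, 3.3 MHz, 15.3 MHz}.

1.9 MHz, 3.3 MHz, 15.3 MHz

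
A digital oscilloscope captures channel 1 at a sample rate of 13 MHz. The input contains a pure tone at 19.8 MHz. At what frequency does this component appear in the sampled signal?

19.8 MHz mod fs = 6.8 MHz.
6.8 MHz > fs/2 = 6.5 MHz, folds to fs − 6.8 MHz = 6.2 MHz.

6.2 MHz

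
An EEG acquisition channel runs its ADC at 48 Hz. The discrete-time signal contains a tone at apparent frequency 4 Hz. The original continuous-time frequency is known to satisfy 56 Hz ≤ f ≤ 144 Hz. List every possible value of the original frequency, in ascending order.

Frequencies that alias to 4 Hz are k·fs ± 4 Hz for integer k ≥ 0.
k=0: 4 Hz.
k=1: 44 Hz, 52 Hz.
k=2: 92 Hz, 100 Hz.
k=3: 140 Hz, 148 Hz.
k=4: 188 Hz, 196 Hz.
Within [56 Hz, 144 Hz]: 92 Hz, 100 Hz, 140 Hz.

92 Hz, 100 Hz, 140 Hz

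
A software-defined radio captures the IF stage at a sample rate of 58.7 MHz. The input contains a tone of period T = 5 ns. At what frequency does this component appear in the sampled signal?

T = 5 ns → f = 1/T = 200 MHz.
200 MHz mod fs = 23.9 MHz.
23.9 MHz ≤ fs/2 = 29.35 MHz, appears at 23.9 MHz.

23.9 MHz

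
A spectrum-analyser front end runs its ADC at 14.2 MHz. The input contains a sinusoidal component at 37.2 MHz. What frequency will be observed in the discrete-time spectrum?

37.2 MHz mod fs = 8.8 MHz.
8.8 MHz > fs/2 = 7.1 MHz, folds to fs − 8.8 MHz = 5.4 MHz.

5.4 MHz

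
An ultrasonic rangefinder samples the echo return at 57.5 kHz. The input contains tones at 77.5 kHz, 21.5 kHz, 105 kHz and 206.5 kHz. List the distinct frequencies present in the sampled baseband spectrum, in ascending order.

10 kHz, 20 kHz, 21.5 kHz, 23.5 kHz

fs/2 = 28.75 kHz.
77.5 kHz mod fs = 20 kHz.
20 kHz ≤ fs/2 = 28.75 kHz, appears at 20 kHz.
21.5 kHz ≤ fs/2 = 28.75 kHz, passes unchanged.
105 kHz mod fs = 47.5 kHz.
47.5 kHz > fs/2 = 28.75 kHz, folds to fs − 47.5 kHz = 10 kHz.
206.5 kHz mod fs = 34 kHz.
34 kHz > fs/2 = 28.75 kHz, folds to fs − 34 kHz = 23.5 kHz.
Distinct values: {10 kHz, 20 kHz, 21.5 kHz, 23.5 kHz}.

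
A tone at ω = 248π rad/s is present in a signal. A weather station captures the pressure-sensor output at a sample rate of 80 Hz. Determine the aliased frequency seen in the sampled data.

36 Hz

ω = 248π rad/s → f = ω/(2π) = 124 Hz.
124 Hz mod fs = 44 Hz.
44 Hz > fs/2 = 40 Hz, folds to fs − 44 Hz = 36 Hz.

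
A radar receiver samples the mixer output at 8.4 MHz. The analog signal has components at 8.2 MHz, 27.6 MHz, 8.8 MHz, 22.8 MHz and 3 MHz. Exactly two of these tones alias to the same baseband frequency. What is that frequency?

2.4 MHz

fs/2 = 4.2 MHz.
8.2 MHz > fs/2 = 4.2 MHz, folds to fs − 8.2 MHz = 0.2 MHz.
27.6 MHz mod fs = 2.4 MHz.
2.4 MHz ≤ fs/2 = 4.2 MHz, appears at 2.4 MHz.
8.8 MHz mod fs = 0.4 MHz.
0.4 MHz ≤ fs/2 = 4.2 MHz, appears at 0.4 MHz.
22.8 MHz mod fs = 6 MHz.
6 MHz > fs/2 = 4.2 MHz, folds to fs − 6 MHz = 2.4 MHz.
3 MHz ≤ fs/2 = 4.2 MHz, passes unchanged.
22.8 MHz and 27.6 MHz both map to 2.4 MHz.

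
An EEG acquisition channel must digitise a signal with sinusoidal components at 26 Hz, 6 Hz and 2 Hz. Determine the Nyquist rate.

52 Hz

Highest-frequency component: 26 Hz.
Nyquist rate = 2 × 26 Hz = 52 Hz.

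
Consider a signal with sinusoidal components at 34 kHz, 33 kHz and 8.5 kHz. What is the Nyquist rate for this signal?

68 kHz

Highest-frequency component: 34 kHz.
Nyquist rate = 2 × 34 kHz = 68 kHz.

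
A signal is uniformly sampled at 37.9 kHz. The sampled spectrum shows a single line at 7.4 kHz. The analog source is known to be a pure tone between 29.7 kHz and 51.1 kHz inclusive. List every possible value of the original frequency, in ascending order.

Frequencies that alias to 7.4 kHz are k·fs ± 7.4 kHz for integer k ≥ 0.
k=0: 7.4 kHz.
k=1: 30.5 kHz, 45.3 kHz.
k=2: 68.4 kHz, 83.2 kHz.
Within [29.7 kHz, 51.1 kHz]: 30.5 kHz, 45.3 kHz.

30.5 kHz, 45.3 kHz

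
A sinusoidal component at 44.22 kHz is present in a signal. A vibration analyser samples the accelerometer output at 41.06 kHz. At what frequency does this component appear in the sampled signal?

3.16 kHz

44.22 kHz mod fs = 3.16 kHz.
3.16 kHz ≤ fs/2 = 20.53 kHz, appears at 3.16 kHz.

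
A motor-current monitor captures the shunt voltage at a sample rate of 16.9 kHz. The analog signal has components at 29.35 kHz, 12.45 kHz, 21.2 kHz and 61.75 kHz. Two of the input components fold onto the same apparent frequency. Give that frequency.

fs/2 = 8.45 kHz.
29.35 kHz mod fs = 12.45 kHz.
12.45 kHz > fs/2 = 8.45 kHz, folds to fs − 12.45 kHz = 4.45 kHz.
12.45 kHz > fs/2 = 8.45 kHz, folds to fs − 12.45 kHz = 4.45 kHz.
21.2 kHz mod fs = 4.3 kHz.
4.3 kHz ≤ fs/2 = 8.45 kHz, appears at 4.3 kHz.
61.75 kHz mod fs = 11.05 kHz.
11.05 kHz > fs/2 = 8.45 kHz, folds to fs − 11.05 kHz = 5.85 kHz.
12.45 kHz and 29.35 kHz both map to 4.45 kHz.

4.45 kHz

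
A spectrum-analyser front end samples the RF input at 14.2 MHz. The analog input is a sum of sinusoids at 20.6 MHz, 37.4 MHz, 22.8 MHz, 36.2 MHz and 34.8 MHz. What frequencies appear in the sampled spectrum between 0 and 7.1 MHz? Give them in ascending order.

fs/2 = 7.1 MHz.
20.6 MHz mod fs = 6.4 MHz.
6.4 MHz ≤ fs/2 = 7.1 MHz, appears at 6.4 MHz.
37.4 MHz mod fs = 9 MHz.
9 MHz > fs/2 = 7.1 MHz, folds to fs − 9 MHz = 5.2 MHz.
22.8 MHz mod fs = 8.6 MHz.
8.6 MHz > fs/2 = 7.1 MHz, folds to fs − 8.6 MHz = 5.6 MHz.
36.2 MHz mod fs = 7.8 MHz.
7.8 MHz > fs/2 = 7.1 MHz, folds to fs − 7.8 MHz = 6.4 MHz.
34.8 MHz mod fs = 6.4 MHz.
6.4 MHz ≤ fs/2 = 7.1 MHz, appears at 6.4 MHz.
Distinct values: {5.2 MHz, 5.6 MHz, 6.4 MHz}.

5.2 MHz, 5.6 MHz, 6.4 MHz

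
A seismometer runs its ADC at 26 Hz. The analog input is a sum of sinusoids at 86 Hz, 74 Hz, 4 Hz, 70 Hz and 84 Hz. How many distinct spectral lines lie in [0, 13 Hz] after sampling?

3

fs/2 = 13 Hz.
86 Hz mod fs = 8 Hz.
8 Hz ≤ fs/2 = 13 Hz, appears at 8 Hz.
74 Hz mod fs = 22 Hz.
22 Hz > fs/2 = 13 Hz, folds to fs − 22 Hz = 4 Hz.
4 Hz ≤ fs/2 = 13 Hz, passes unchanged.
70 Hz mod fs = 18 Hz.
18 Hz > fs/2 = 13 Hz, folds to fs − 18 Hz = 8 Hz.
84 Hz mod fs = 6 Hz.
6 Hz ≤ fs/2 = 13 Hz, appears at 6 Hz.
Distinct values: {4 Hz, 6 Hz, 8 Hz} → 3.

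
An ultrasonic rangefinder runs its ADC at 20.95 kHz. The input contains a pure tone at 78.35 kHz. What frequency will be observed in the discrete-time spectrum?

78.35 kHz mod fs = 15.5 kHz.
15.5 kHz > fs/2 = 10.475 kHz, folds to fs − 15.5 kHz = 5.45 kHz.

5.45 kHz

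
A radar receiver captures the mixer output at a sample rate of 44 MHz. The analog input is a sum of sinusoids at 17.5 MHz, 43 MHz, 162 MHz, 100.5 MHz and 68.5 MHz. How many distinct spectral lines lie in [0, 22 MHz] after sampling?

fs/2 = 22 MHz.
17.5 MHz ≤ fs/2 = 22 MHz, passes unchanged.
43 MHz > fs/2 = 22 MHz, folds to fs − 43 MHz = 1 MHz.
162 MHz mod fs = 30 MHz.
30 MHz > fs/2 = 22 MHz, folds to fs − 30 MHz = 14 MHz.
100.5 MHz mod fs = 12.5 MHz.
12.5 MHz ≤ fs/2 = 22 MHz, appears at 12.5 MHz.
68.5 MHz mod fs = 24.5 MHz.
24.5 MHz > fs/2 = 22 MHz, folds to fs − 24.5 MHz = 19.5 MHz.
Distinct values: {1 MHz, 12.5 MHz, 14 MHz, 17.5 MHz, 19.5 MHz} → 5.

5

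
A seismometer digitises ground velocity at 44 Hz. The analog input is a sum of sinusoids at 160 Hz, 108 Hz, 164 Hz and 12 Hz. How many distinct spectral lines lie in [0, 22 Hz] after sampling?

3

fs/2 = 22 Hz.
160 Hz mod fs = 28 Hz.
28 Hz > fs/2 = 22 Hz, folds to fs − 28 Hz = 16 Hz.
108 Hz mod fs = 20 Hz.
20 Hz ≤ fs/2 = 22 Hz, appears at 20 Hz.
164 Hz mod fs = 32 Hz.
32 Hz > fs/2 = 22 Hz, folds to fs − 32 Hz = 12 Hz.
12 Hz ≤ fs/2 = 22 Hz, passes unchanged.
Distinct values: {12 Hz, 16 Hz, 20 Hz} → 3.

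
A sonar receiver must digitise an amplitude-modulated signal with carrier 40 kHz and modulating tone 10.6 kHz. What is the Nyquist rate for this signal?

101.2 kHz

AM sidebands sit at fc ± fm = 29.4 kHz and 50.6 kHz.
Highest-frequency component: 50.6 kHz.
Nyquist rate = 2 × 50.6 kHz = 101.2 kHz.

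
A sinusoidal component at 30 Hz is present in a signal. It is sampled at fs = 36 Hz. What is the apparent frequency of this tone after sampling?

6 Hz

30 Hz > fs/2 = 18 Hz, folds to fs − 30 Hz = 6 Hz.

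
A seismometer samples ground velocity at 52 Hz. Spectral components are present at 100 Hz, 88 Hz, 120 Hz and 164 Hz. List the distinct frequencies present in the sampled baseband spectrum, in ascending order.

fs/2 = 26 Hz.
100 Hz mod fs = 48 Hz.
48 Hz > fs/2 = 26 Hz, folds to fs − 48 Hz = 4 Hz.
88 Hz mod fs = 36 Hz.
36 Hz > fs/2 = 26 Hz, folds to fs − 36 Hz = 16 Hz.
120 Hz mod fs = 16 Hz.
16 Hz ≤ fs/2 = 26 Hz, appears at 16 Hz.
164 Hz mod fs = 8 Hz.
8 Hz ≤ fs/2 = 26 Hz, appears at 8 Hz.
Distinct values: {4 Hz, 8 Hz, 16 Hz}.

4 Hz, 8 Hz, 16 Hz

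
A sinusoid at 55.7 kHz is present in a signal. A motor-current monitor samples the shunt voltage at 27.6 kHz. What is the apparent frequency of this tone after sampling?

55.7 kHz mod fs = 0.5 kHz.
0.5 kHz ≤ fs/2 = 13.8 kHz, appears at 0.5 kHz.

0.5 kHz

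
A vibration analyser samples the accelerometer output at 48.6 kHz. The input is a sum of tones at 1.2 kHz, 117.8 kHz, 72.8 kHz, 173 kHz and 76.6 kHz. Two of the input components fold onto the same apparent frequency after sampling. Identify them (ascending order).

fs/2 = 24.3 kHz.
1.2 kHz ≤ fs/2 = 24.3 kHz, passes unchanged.
117.8 kHz mod fs = 20.6 kHz.
20.6 kHz ≤ fs/2 = 24.3 kHz, appears at 20.6 kHz.
72.8 kHz mod fs = 24.2 kHz.
24.2 kHz ≤ fs/2 = 24.3 kHz, appears at 24.2 kHz.
173 kHz mod fs = 27.2 kHz.
27.2 kHz > fs/2 = 24.3 kHz, folds to fs − 27.2 kHz = 21.4 kHz.
76.6 kHz mod fs = 28 kHz.
28 kHz > fs/2 = 24.3 kHz, folds to fs − 28 kHz = 20.6 kHz.
76.6 kHz and 117.8 kHz both map to 20.6 kHz.

76.6 kHz, 117.8 kHz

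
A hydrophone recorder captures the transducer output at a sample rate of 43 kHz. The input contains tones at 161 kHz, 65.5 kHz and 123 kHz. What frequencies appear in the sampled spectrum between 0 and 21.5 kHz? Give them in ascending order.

6 kHz, 11 kHz, 20.5 kHz

fs/2 = 21.5 kHz.
161 kHz mod fs = 32 kHz.
32 kHz > fs/2 = 21.5 kHz, folds to fs − 32 kHz = 11 kHz.
65.5 kHz mod fs = 22.5 kHz.
22.5 kHz > fs/2 = 21.5 kHz, folds to fs − 22.5 kHz = 20.5 kHz.
123 kHz mod fs = 37 kHz.
37 kHz > fs/2 = 21.5 kHz, folds to fs − 37 kHz = 6 kHz.
Distinct values: {6 kHz, 11 kHz, 20.5 kHz}.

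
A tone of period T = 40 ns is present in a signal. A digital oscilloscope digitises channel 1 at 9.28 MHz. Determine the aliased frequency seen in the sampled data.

T = 40 ns → f = 1/T = 25 MHz.
25 MHz mod fs = 6.44 MHz.
6.44 MHz > fs/2 = 4.64 MHz, folds to fs − 6.44 MHz = 2.84 MHz.

2.84 MHz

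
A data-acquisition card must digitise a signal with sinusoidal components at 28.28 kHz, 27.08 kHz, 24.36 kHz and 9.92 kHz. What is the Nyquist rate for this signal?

56.56 kHz

Highest-frequency component: 28.28 kHz.
Nyquist rate = 2 × 28.28 kHz = 56.56 kHz.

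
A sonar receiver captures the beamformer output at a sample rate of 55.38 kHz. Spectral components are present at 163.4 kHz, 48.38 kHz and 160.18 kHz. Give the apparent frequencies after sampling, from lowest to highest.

fs/2 = 27.69 kHz.
163.4 kHz mod fs = 52.64 kHz.
52.64 kHz > fs/2 = 27.69 kHz, folds to fs − 52.64 kHz = 2.74 kHz.
48.38 kHz > fs/2 = 27.69 kHz, folds to fs − 48.38 kHz = 7 kHz.
160.18 kHz mod fs = 49.42 kHz.
49.42 kHz > fs/2 = 27.69 kHz, folds to fs − 49.42 kHz = 5.96 kHz.
Distinct values: {2.74 kHz, 5.96 kHz, 7 kHz}.

2.74 kHz, 5.96 kHz, 7 kHz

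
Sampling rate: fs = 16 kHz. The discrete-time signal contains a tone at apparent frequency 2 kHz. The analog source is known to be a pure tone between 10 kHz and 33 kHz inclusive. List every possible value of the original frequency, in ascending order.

14 kHz, 18 kHz, 30 kHz

Frequencies that alias to 2 kHz are k·fs ± 2 kHz for integer k ≥ 0.
k=0: 2 kHz.
k=1: 14 kHz, 18 kHz.
k=2: 30 kHz, 34 kHz.
k=3: 46 kHz, 50 kHz.
Within [10 kHz, 33 kHz]: 14 kHz, 18 kHz, 30 kHz.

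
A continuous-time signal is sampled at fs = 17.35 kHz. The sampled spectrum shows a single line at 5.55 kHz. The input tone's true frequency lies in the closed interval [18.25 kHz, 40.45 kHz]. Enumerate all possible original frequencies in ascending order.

22.9 kHz, 29.15 kHz, 40.25 kHz

Frequencies that alias to 5.55 kHz are k·fs ± 5.55 kHz for integer k ≥ 0.
k=0: 5.55 kHz.
k=1: 11.8 kHz, 22.9 kHz.
k=2: 29.15 kHz, 40.25 kHz.
k=3: 46.5 kHz, 57.6 kHz.
Within [18.25 kHz, 40.45 kHz]: 22.9 kHz, 29.15 kHz, 40.25 kHz.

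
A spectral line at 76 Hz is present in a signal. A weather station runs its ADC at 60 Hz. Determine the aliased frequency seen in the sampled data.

76 Hz mod fs = 16 Hz.
16 Hz ≤ fs/2 = 30 Hz, appears at 16 Hz.

16 Hz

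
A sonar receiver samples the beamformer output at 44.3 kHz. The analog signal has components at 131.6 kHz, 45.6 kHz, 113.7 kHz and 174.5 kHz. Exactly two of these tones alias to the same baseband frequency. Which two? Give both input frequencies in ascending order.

45.6 kHz, 131.6 kHz

fs/2 = 22.15 kHz.
131.6 kHz mod fs = 43 kHz.
43 kHz > fs/2 = 22.15 kHz, folds to fs − 43 kHz = 1.3 kHz.
45.6 kHz mod fs = 1.3 kHz.
1.3 kHz ≤ fs/2 = 22.15 kHz, appears at 1.3 kHz.
113.7 kHz mod fs = 25.1 kHz.
25.1 kHz > fs/2 = 22.15 kHz, folds to fs − 25.1 kHz = 19.2 kHz.
174.5 kHz mod fs = 41.6 kHz.
41.6 kHz > fs/2 = 22.15 kHz, folds to fs − 41.6 kHz = 2.7 kHz.
45.6 kHz and 131.6 kHz both map to 1.3 kHz.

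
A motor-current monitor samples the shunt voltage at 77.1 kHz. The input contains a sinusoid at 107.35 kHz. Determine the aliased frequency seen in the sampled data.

107.35 kHz mod fs = 30.25 kHz.
30.25 kHz ≤ fs/2 = 38.55 kHz, appears at 30.25 kHz.

30.25 kHz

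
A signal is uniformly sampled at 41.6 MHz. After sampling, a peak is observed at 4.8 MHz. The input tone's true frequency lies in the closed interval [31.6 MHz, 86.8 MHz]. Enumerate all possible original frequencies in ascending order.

Frequencies that alias to 4.8 MHz are k·fs ± 4.8 MHz for integer k ≥ 0.
k=0: 4.8 MHz.
k=1: 36.8 MHz, 46.4 MHz.
k=2: 78.4 MHz, 88 MHz.
k=3: 120 MHz, 129.6 MHz.
Within [31.6 MHz, 86.8 MHz]: 36.8 MHz, 46.4 MHz, 78.4 MHz.

36.8 MHz, 46.4 MHz, 78.4 MHz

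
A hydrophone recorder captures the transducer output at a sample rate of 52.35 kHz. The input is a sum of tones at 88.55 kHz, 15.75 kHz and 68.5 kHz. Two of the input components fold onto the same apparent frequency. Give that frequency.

16.15 kHz

fs/2 = 26.175 kHz.
88.55 kHz mod fs = 36.2 kHz.
36.2 kHz > fs/2 = 26.175 kHz, folds to fs − 36.2 kHz = 16.15 kHz.
15.75 kHz ≤ fs/2 = 26.175 kHz, passes unchanged.
68.5 kHz mod fs = 16.15 kHz.
16.15 kHz ≤ fs/2 = 26.175 kHz, appears at 16.15 kHz.
68.5 kHz and 88.55 kHz both map to 16.15 kHz.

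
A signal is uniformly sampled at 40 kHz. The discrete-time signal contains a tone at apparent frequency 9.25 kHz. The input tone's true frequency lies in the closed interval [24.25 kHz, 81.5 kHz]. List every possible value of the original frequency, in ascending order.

30.75 kHz, 49.25 kHz, 70.75 kHz

Frequencies that alias to 9.25 kHz are k·fs ± 9.25 kHz for integer k ≥ 0.
k=0: 9.25 kHz.
k=1: 30.75 kHz, 49.25 kHz.
k=2: 70.75 kHz, 89.25 kHz.
k=3: 110.75 kHz, 129.25 kHz.
Within [24.25 kHz, 81.5 kHz]: 30.75 kHz, 49.25 kHz, 70.75 kHz.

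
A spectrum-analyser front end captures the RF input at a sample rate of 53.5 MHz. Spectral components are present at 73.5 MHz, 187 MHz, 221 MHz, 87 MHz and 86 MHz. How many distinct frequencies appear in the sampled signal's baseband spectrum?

fs/2 = 26.75 MHz.
73.5 MHz mod fs = 20 MHz.
20 MHz ≤ fs/2 = 26.75 MHz, appears at 20 MHz.
187 MHz mod fs = 26.5 MHz.
26.5 MHz ≤ fs/2 = 26.75 MHz, appears at 26.5 MHz.
221 MHz mod fs = 7 MHz.
7 MHz ≤ fs/2 = 26.75 MHz, appears at 7 MHz.
87 MHz mod fs = 33.5 MHz.
33.5 MHz > fs/2 = 26.75 MHz, folds to fs − 33.5 MHz = 20 MHz.
86 MHz mod fs = 32.5 MHz.
32.5 MHz > fs/2 = 26.75 MHz, folds to fs − 32.5 MHz = 21 MHz.
Distinct values: {7 MHz, 20 MHz, 21 MHz, 26.5 MHz} → 4.

4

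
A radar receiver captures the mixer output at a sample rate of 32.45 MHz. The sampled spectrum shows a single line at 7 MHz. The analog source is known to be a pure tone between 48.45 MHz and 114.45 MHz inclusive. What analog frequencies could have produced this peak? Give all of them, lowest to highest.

57.9 MHz, 71.9 MHz, 90.35 MHz, 104.35 MHz

Frequencies that alias to 7 MHz are k·fs ± 7 MHz for integer k ≥ 0.
k=0: 7 MHz.
k=1: 25.45 MHz, 39.45 MHz.
k=2: 57.9 MHz, 71.9 MHz.
k=3: 90.35 MHz, 104.35 MHz.
k=4: 122.8 MHz, 136.8 MHz.
Within [48.45 MHz, 114.45 MHz]: 57.9 MHz, 71.9 MHz, 90.35 MHz, 104.35 MHz.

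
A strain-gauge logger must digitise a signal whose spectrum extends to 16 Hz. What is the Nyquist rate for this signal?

Nyquist rate = 2 × 16 Hz = 32 Hz.

32 Hz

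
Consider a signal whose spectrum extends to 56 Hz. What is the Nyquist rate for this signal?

Nyquist rate = 2 × 56 Hz = 112 Hz.

112 Hz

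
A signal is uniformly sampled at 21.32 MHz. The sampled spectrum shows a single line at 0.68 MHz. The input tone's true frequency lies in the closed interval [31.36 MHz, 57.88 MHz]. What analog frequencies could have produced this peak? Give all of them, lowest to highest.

41.96 MHz, 43.32 MHz

Frequencies that alias to 0.68 MHz are k·fs ± 0.68 MHz for integer k ≥ 0.
k=0: 0.68 MHz.
k=1: 20.64 MHz, 22 MHz.
k=2: 41.96 MHz, 43.32 MHz.
k=3: 63.28 MHz, 64.64 MHz.
Within [31.36 MHz, 57.88 MHz]: 41.96 MHz, 43.32 MHz.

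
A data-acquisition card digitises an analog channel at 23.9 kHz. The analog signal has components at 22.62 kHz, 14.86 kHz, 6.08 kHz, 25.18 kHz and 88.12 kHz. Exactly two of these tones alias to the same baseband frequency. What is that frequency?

fs/2 = 11.95 kHz.
22.62 kHz > fs/2 = 11.95 kHz, folds to fs − 22.62 kHz = 1.28 kHz.
14.86 kHz > fs/2 = 11.95 kHz, folds to fs − 14.86 kHz = 9.04 kHz.
6.08 kHz ≤ fs/2 = 11.95 kHz, passes unchanged.
25.18 kHz mod fs = 1.28 kHz.
1.28 kHz ≤ fs/2 = 11.95 kHz, appears at 1.28 kHz.
88.12 kHz mod fs = 16.42 kHz.
16.42 kHz > fs/2 = 11.95 kHz, folds to fs − 16.42 kHz = 7.48 kHz.
22.62 kHz and 25.18 kHz both map to 1.28 kHz.

1.28 kHz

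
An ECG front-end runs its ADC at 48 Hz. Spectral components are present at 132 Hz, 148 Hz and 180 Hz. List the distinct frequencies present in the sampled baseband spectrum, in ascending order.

fs/2 = 24 Hz.
132 Hz mod fs = 36 Hz.
36 Hz > fs/2 = 24 Hz, folds to fs − 36 Hz = 12 Hz.
148 Hz mod fs = 4 Hz.
4 Hz ≤ fs/2 = 24 Hz, appears at 4 Hz.
180 Hz mod fs = 36 Hz.
36 Hz > fs/2 = 24 Hz, folds to fs − 36 Hz = 12 Hz.
Distinct values: {4 Hz, 12 Hz}.

4 Hz, 12 Hz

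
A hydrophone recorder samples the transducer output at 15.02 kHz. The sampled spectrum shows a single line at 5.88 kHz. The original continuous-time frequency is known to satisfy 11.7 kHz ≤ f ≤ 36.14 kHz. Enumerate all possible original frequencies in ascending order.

Frequencies that alias to 5.88 kHz are k·fs ± 5.88 kHz for integer k ≥ 0.
k=0: 5.88 kHz.
k=1: 9.14 kHz, 20.9 kHz.
k=2: 24.16 kHz, 35.92 kHz.
k=3: 39.18 kHz, 50.94 kHz.
Within [11.7 kHz, 36.14 kHz]: 20.9 kHz, 24.16 kHz, 35.92 kHz.

20.9 kHz, 24.16 kHz, 35.92 kHz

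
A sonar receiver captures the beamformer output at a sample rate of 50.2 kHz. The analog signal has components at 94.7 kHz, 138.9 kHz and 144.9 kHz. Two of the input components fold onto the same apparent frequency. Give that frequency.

5.7 kHz

fs/2 = 25.1 kHz.
94.7 kHz mod fs = 44.5 kHz.
44.5 kHz > fs/2 = 25.1 kHz, folds to fs − 44.5 kHz = 5.7 kHz.
138.9 kHz mod fs = 38.5 kHz.
38.5 kHz > fs/2 = 25.1 kHz, folds to fs − 38.5 kHz = 11.7 kHz.
144.9 kHz mod fs = 44.5 kHz.
44.5 kHz > fs/2 = 25.1 kHz, folds to fs − 44.5 kHz = 5.7 kHz.
94.7 kHz and 144.9 kHz both map to 5.7 kHz.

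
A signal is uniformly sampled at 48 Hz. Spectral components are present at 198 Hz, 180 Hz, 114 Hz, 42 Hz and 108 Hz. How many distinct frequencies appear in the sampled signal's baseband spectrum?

fs/2 = 24 Hz.
198 Hz mod fs = 6 Hz.
6 Hz ≤ fs/2 = 24 Hz, appears at 6 Hz.
180 Hz mod fs = 36 Hz.
36 Hz > fs/2 = 24 Hz, folds to fs − 36 Hz = 12 Hz.
114 Hz mod fs = 18 Hz.
18 Hz ≤ fs/2 = 24 Hz, appears at 18 Hz.
42 Hz > fs/2 = 24 Hz, folds to fs − 42 Hz = 6 Hz.
108 Hz mod fs = 12 Hz.
12 Hz ≤ fs/2 = 24 Hz, appears at 12 Hz.
Distinct values: {6 Hz, 12 Hz, 18 Hz} → 3.

3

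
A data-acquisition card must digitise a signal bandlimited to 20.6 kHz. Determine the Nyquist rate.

41.2 kHz

Nyquist rate = 2 × 20.6 kHz = 41.2 kHz.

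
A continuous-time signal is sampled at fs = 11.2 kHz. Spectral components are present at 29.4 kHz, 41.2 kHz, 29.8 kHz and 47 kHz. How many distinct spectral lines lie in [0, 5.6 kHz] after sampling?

fs/2 = 5.6 kHz.
29.4 kHz mod fs = 7 kHz.
7 kHz > fs/2 = 5.6 kHz, folds to fs − 7 kHz = 4.2 kHz.
41.2 kHz mod fs = 7.6 kHz.
7.6 kHz > fs/2 = 5.6 kHz, folds to fs − 7.6 kHz = 3.6 kHz.
29.8 kHz mod fs = 7.4 kHz.
7.4 kHz > fs/2 = 5.6 kHz, folds to fs − 7.4 kHz = 3.8 kHz.
47 kHz mod fs = 2.2 kHz.
2.2 kHz ≤ fs/2 = 5.6 kHz, appears at 2.2 kHz.
Distinct values: {2.2 kHz, 3.6 kHz, 3.8 kHz, 4.2 kHz} → 4.

4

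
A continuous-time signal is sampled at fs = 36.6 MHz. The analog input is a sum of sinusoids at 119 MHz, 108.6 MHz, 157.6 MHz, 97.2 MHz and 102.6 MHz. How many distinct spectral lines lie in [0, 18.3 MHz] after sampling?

5

fs/2 = 18.3 MHz.
119 MHz mod fs = 9.2 MHz.
9.2 MHz ≤ fs/2 = 18.3 MHz, appears at 9.2 MHz.
108.6 MHz mod fs = 35.4 MHz.
35.4 MHz > fs/2 = 18.3 MHz, folds to fs − 35.4 MHz = 1.2 MHz.
157.6 MHz mod fs = 11.2 MHz.
11.2 MHz ≤ fs/2 = 18.3 MHz, appears at 11.2 MHz.
97.2 MHz mod fs = 24 MHz.
24 MHz > fs/2 = 18.3 MHz, folds to fs − 24 MHz = 12.6 MHz.
102.6 MHz mod fs = 29.4 MHz.
29.4 MHz > fs/2 = 18.3 MHz, folds to fs − 29.4 MHz = 7.2 MHz.
Distinct values: {1.2 MHz, 7.2 MHz, 9.2 MHz, 11.2 MHz, 12.6 MHz} → 5.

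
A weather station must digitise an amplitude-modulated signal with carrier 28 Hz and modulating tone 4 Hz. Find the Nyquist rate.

64 Hz

AM sidebands sit at fc ± fm = 24 Hz and 32 Hz.
Highest-frequency component: 32 Hz.
Nyquist rate = 2 × 32 Hz = 64 Hz.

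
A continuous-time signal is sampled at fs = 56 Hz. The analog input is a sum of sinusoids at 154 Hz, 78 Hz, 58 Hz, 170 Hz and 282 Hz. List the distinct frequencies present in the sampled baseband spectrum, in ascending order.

2 Hz, 14 Hz, 22 Hz

fs/2 = 28 Hz.
154 Hz mod fs = 42 Hz.
42 Hz > fs/2 = 28 Hz, folds to fs − 42 Hz = 14 Hz.
78 Hz mod fs = 22 Hz.
22 Hz ≤ fs/2 = 28 Hz, appears at 22 Hz.
58 Hz mod fs = 2 Hz.
2 Hz ≤ fs/2 = 28 Hz, appears at 2 Hz.
170 Hz mod fs = 2 Hz.
2 Hz ≤ fs/2 = 28 Hz, appears at 2 Hz.
282 Hz mod fs = 2 Hz.
2 Hz ≤ fs/2 = 28 Hz, appears at 2 Hz.
Distinct values: {2 Hz, 14 Hz, 22 Hz}.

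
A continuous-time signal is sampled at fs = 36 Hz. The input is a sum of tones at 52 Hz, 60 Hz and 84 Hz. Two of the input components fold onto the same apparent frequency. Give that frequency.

12 Hz

fs/2 = 18 Hz.
52 Hz mod fs = 16 Hz.
16 Hz ≤ fs/2 = 18 Hz, appears at 16 Hz.
60 Hz mod fs = 24 Hz.
24 Hz > fs/2 = 18 Hz, folds to fs − 24 Hz = 12 Hz.
84 Hz mod fs = 12 Hz.
12 Hz ≤ fs/2 = 18 Hz, appears at 12 Hz.
60 Hz and 84 Hz both map to 12 Hz.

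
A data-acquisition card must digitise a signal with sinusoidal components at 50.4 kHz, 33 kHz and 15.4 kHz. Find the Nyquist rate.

Highest-frequency component: 50.4 kHz.
Nyquist rate = 2 × 50.4 kHz = 100.8 kHz.

100.8 kHz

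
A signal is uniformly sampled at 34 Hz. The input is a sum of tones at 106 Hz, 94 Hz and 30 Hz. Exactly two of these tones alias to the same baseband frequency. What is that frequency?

4 Hz

fs/2 = 17 Hz.
106 Hz mod fs = 4 Hz.
4 Hz ≤ fs/2 = 17 Hz, appears at 4 Hz.
94 Hz mod fs = 26 Hz.
26 Hz > fs/2 = 17 Hz, folds to fs − 26 Hz = 8 Hz.
30 Hz > fs/2 = 17 Hz, folds to fs − 30 Hz = 4 Hz.
30 Hz and 106 Hz both map to 4 Hz.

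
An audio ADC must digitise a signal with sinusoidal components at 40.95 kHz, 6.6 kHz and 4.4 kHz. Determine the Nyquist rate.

Highest-frequency component: 40.95 kHz.
Nyquist rate = 2 × 40.95 kHz = 81.9 kHz.

81.9 kHz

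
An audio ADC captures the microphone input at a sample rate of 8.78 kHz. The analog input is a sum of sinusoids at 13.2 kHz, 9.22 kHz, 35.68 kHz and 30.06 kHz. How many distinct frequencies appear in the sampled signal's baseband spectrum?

fs/2 = 4.39 kHz.
13.2 kHz mod fs = 4.42 kHz.
4.42 kHz > fs/2 = 4.39 kHz, folds to fs − 4.42 kHz = 4.36 kHz.
9.22 kHz mod fs = 0.44 kHz.
0.44 kHz ≤ fs/2 = 4.39 kHz, appears at 0.44 kHz.
35.68 kHz mod fs = 0.56 kHz.
0.56 kHz ≤ fs/2 = 4.39 kHz, appears at 0.56 kHz.
30.06 kHz mod fs = 3.72 kHz.
3.72 kHz ≤ fs/2 = 4.39 kHz, appears at 3.72 kHz.
Distinct values: {0.44 kHz, 0.56 kHz, 3.72 kHz, 4.36 kHz} → 4.

4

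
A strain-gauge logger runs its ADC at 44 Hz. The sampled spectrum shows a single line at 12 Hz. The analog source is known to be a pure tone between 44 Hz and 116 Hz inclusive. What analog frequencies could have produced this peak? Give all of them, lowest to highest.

Frequencies that alias to 12 Hz are k·fs ± 12 Hz for integer k ≥ 0.
k=0: 12 Hz.
k=1: 32 Hz, 56 Hz.
k=2: 76 Hz, 100 Hz.
k=3: 120 Hz, 144 Hz.
Within [44 Hz, 116 Hz]: 56 Hz, 76 Hz, 100 Hz.

56 Hz, 76 Hz, 100 Hz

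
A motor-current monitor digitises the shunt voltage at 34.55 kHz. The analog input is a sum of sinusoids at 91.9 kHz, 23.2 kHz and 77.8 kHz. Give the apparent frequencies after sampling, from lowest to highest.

fs/2 = 17.275 kHz.
91.9 kHz mod fs = 22.8 kHz.
22.8 kHz > fs/2 = 17.275 kHz, folds to fs − 22.8 kHz = 11.75 kHz.
23.2 kHz > fs/2 = 17.275 kHz, folds to fs − 23.2 kHz = 11.35 kHz.
77.8 kHz mod fs = 8.7 kHz.
8.7 kHz ≤ fs/2 = 17.275 kHz, appears at 8.7 kHz.
Distinct values: {8.7 kHz, 11.35 kHz, 11.75 kHz}.

8.7 kHz, 11.35 kHz, 11.75 kHz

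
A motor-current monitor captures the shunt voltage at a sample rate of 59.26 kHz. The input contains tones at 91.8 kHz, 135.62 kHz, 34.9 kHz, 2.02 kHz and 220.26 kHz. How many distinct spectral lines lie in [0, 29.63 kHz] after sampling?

5

fs/2 = 29.63 kHz.
91.8 kHz mod fs = 32.54 kHz.
32.54 kHz > fs/2 = 29.63 kHz, folds to fs − 32.54 kHz = 26.72 kHz.
135.62 kHz mod fs = 17.1 kHz.
17.1 kHz ≤ fs/2 = 29.63 kHz, appears at 17.1 kHz.
34.9 kHz > fs/2 = 29.63 kHz, folds to fs − 34.9 kHz = 24.36 kHz.
2.02 kHz ≤ fs/2 = 29.63 kHz, passes unchanged.
220.26 kHz mod fs = 42.48 kHz.
42.48 kHz > fs/2 = 29.63 kHz, folds to fs − 42.48 kHz = 16.78 kHz.
Distinct values: {2.02 kHz, 16.78 kHz, 17.1 kHz, 24.36 kHz, 26.72 kHz} → 5.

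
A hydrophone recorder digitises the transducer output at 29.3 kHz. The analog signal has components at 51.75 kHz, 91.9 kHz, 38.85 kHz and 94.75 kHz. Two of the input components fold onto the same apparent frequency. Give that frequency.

fs/2 = 14.65 kHz.
51.75 kHz mod fs = 22.45 kHz.
22.45 kHz > fs/2 = 14.65 kHz, folds to fs − 22.45 kHz = 6.85 kHz.
91.9 kHz mod fs = 4 kHz.
4 kHz ≤ fs/2 = 14.65 kHz, appears at 4 kHz.
38.85 kHz mod fs = 9.55 kHz.
9.55 kHz ≤ fs/2 = 14.65 kHz, appears at 9.55 kHz.
94.75 kHz mod fs = 6.85 kHz.
6.85 kHz ≤ fs/2 = 14.65 kHz, appears at 6.85 kHz.
51.75 kHz and 94.75 kHz both map to 6.85 kHz.

6.85 kHz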